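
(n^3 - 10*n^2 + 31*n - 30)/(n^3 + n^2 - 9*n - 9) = (n^2 - 7*n + 10)/(n^2 + 4*n + 3)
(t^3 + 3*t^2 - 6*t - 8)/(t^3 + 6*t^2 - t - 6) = (t^2 + 2*t - 8)/(t^2 + 5*t - 6)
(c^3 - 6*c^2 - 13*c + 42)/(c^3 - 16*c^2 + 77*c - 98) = (c + 3)/(c - 7)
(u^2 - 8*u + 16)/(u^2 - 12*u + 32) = (u - 4)/(u - 8)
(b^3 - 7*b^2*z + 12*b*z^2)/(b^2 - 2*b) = (b^2 - 7*b*z + 12*z^2)/(b - 2)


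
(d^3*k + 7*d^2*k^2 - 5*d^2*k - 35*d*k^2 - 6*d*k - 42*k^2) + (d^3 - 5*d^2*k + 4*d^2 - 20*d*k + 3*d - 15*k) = d^3*k + d^3 + 7*d^2*k^2 - 10*d^2*k + 4*d^2 - 35*d*k^2 - 26*d*k + 3*d - 42*k^2 - 15*k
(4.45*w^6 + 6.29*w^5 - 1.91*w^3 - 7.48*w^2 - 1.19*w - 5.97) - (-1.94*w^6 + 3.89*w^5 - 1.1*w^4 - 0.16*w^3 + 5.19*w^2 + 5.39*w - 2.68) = 6.39*w^6 + 2.4*w^5 + 1.1*w^4 - 1.75*w^3 - 12.67*w^2 - 6.58*w - 3.29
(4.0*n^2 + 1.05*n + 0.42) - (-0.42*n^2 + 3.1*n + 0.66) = 4.42*n^2 - 2.05*n - 0.24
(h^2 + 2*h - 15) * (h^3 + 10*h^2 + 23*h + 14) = h^5 + 12*h^4 + 28*h^3 - 90*h^2 - 317*h - 210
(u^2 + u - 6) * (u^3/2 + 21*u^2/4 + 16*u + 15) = u^5/2 + 23*u^4/4 + 73*u^3/4 - u^2/2 - 81*u - 90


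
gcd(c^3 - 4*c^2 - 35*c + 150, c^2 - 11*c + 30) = c - 5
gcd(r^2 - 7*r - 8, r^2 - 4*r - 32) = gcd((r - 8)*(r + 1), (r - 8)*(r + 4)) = r - 8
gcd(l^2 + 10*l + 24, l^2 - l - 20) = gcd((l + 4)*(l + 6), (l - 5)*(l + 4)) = l + 4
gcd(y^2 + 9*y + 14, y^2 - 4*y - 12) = y + 2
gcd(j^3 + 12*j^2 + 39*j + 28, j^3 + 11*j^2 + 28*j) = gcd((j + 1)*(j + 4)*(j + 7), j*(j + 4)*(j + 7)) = j^2 + 11*j + 28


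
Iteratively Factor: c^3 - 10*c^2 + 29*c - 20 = (c - 4)*(c^2 - 6*c + 5) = (c - 4)*(c - 1)*(c - 5)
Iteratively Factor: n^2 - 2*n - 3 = (n + 1)*(n - 3)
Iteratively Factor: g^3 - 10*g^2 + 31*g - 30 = (g - 2)*(g^2 - 8*g + 15) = (g - 3)*(g - 2)*(g - 5)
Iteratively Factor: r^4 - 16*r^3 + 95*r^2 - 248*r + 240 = (r - 4)*(r^3 - 12*r^2 + 47*r - 60) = (r - 5)*(r - 4)*(r^2 - 7*r + 12) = (r - 5)*(r - 4)^2*(r - 3)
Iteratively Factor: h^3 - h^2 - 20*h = (h)*(h^2 - h - 20) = h*(h - 5)*(h + 4)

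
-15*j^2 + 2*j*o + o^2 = (-3*j + o)*(5*j + o)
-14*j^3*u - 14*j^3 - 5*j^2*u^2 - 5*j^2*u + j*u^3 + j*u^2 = (-7*j + u)*(2*j + u)*(j*u + j)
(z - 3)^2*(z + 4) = z^3 - 2*z^2 - 15*z + 36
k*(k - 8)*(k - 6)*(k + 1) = k^4 - 13*k^3 + 34*k^2 + 48*k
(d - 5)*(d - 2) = d^2 - 7*d + 10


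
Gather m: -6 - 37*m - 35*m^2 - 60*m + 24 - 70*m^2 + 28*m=-105*m^2 - 69*m + 18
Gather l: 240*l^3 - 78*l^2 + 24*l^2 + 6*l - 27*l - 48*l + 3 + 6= 240*l^3 - 54*l^2 - 69*l + 9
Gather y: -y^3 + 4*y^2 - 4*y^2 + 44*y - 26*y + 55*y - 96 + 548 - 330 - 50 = -y^3 + 73*y + 72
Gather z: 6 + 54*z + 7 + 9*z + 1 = 63*z + 14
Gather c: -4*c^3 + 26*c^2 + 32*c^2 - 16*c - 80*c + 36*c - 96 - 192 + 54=-4*c^3 + 58*c^2 - 60*c - 234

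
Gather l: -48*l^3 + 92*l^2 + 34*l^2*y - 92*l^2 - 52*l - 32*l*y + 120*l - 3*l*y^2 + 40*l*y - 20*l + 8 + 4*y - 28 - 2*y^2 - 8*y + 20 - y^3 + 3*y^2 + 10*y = -48*l^3 + 34*l^2*y + l*(-3*y^2 + 8*y + 48) - y^3 + y^2 + 6*y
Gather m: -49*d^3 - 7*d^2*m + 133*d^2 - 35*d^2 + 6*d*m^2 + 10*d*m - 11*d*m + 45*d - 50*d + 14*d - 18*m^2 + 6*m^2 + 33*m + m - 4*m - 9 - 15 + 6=-49*d^3 + 98*d^2 + 9*d + m^2*(6*d - 12) + m*(-7*d^2 - d + 30) - 18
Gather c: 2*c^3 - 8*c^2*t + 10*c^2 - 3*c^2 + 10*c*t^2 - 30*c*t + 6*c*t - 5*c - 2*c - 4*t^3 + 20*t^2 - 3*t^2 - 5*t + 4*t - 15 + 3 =2*c^3 + c^2*(7 - 8*t) + c*(10*t^2 - 24*t - 7) - 4*t^3 + 17*t^2 - t - 12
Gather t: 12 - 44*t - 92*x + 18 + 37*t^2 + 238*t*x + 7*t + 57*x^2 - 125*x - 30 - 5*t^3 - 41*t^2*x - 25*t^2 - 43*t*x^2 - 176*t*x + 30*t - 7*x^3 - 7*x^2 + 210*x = -5*t^3 + t^2*(12 - 41*x) + t*(-43*x^2 + 62*x - 7) - 7*x^3 + 50*x^2 - 7*x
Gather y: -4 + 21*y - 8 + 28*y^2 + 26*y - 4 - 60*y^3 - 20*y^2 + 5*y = -60*y^3 + 8*y^2 + 52*y - 16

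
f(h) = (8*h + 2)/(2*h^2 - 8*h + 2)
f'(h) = (8 - 4*h)*(8*h + 2)/(2*h^2 - 8*h + 2)^2 + 8/(2*h^2 - 8*h + 2) = 2*(-2*h^2 - h + 4)/(h^4 - 8*h^3 + 18*h^2 - 8*h + 1)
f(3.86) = 35.77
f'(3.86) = -280.82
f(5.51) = 2.47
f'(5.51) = -1.43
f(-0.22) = 0.06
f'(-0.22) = 2.22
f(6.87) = 1.37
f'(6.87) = -0.45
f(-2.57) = -0.52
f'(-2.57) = -0.04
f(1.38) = -2.49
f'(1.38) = -0.35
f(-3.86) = -0.46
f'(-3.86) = -0.04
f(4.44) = 6.35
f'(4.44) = -9.14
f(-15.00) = -0.21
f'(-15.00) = -0.01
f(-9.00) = -0.30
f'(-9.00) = -0.02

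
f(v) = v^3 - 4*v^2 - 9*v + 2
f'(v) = 3*v^2 - 8*v - 9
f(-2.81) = -26.48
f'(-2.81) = 37.17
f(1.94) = -23.21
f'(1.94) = -13.23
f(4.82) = -22.33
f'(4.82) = 22.14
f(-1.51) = 3.03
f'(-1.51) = 9.92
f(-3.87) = -81.04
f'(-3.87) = 66.89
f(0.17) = 0.36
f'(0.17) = -10.27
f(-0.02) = 2.18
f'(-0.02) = -8.84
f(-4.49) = -128.75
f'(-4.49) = 87.40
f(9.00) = 326.00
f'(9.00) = 162.00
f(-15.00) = -4138.00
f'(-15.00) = 786.00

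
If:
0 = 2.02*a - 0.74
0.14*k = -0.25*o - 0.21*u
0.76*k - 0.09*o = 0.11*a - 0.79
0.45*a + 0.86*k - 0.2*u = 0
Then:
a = 0.37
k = -0.72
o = 2.29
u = -2.25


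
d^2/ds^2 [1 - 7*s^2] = -14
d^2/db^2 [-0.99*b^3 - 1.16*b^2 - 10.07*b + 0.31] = -5.94*b - 2.32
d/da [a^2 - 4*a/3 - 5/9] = 2*a - 4/3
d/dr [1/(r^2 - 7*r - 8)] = (7 - 2*r)/(-r^2 + 7*r + 8)^2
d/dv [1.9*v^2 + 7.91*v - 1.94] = 3.8*v + 7.91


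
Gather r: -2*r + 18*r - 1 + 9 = 16*r + 8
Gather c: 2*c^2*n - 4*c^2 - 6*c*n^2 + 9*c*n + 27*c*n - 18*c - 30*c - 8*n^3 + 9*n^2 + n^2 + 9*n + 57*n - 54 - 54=c^2*(2*n - 4) + c*(-6*n^2 + 36*n - 48) - 8*n^3 + 10*n^2 + 66*n - 108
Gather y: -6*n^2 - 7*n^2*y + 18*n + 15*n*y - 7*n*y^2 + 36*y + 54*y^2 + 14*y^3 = -6*n^2 + 18*n + 14*y^3 + y^2*(54 - 7*n) + y*(-7*n^2 + 15*n + 36)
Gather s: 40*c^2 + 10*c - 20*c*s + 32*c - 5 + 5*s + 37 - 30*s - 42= 40*c^2 + 42*c + s*(-20*c - 25) - 10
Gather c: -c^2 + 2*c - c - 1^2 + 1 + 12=-c^2 + c + 12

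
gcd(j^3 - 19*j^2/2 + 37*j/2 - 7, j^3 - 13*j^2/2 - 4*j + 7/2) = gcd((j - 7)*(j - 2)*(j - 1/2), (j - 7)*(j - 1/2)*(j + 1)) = j^2 - 15*j/2 + 7/2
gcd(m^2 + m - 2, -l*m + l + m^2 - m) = m - 1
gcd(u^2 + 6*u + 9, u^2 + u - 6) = u + 3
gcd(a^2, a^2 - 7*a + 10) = 1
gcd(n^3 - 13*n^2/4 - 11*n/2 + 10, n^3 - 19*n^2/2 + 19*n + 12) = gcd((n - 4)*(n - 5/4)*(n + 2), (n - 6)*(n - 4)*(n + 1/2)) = n - 4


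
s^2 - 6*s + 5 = (s - 5)*(s - 1)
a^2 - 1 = (a - 1)*(a + 1)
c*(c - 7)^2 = c^3 - 14*c^2 + 49*c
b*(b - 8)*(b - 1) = b^3 - 9*b^2 + 8*b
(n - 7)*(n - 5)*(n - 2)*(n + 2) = n^4 - 12*n^3 + 31*n^2 + 48*n - 140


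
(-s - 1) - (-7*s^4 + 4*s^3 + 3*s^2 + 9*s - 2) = 7*s^4 - 4*s^3 - 3*s^2 - 10*s + 1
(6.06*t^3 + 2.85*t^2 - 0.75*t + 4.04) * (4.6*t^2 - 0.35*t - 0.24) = 27.876*t^5 + 10.989*t^4 - 5.9019*t^3 + 18.1625*t^2 - 1.234*t - 0.9696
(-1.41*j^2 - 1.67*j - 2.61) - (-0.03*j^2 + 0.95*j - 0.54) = -1.38*j^2 - 2.62*j - 2.07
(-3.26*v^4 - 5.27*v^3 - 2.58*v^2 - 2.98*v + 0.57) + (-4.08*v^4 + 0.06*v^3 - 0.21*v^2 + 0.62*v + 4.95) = -7.34*v^4 - 5.21*v^3 - 2.79*v^2 - 2.36*v + 5.52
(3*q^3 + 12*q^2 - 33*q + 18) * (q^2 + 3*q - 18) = 3*q^5 + 21*q^4 - 51*q^3 - 297*q^2 + 648*q - 324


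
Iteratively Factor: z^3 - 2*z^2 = (z - 2)*(z^2) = z*(z - 2)*(z)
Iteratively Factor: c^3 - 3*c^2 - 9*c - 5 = (c - 5)*(c^2 + 2*c + 1) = (c - 5)*(c + 1)*(c + 1)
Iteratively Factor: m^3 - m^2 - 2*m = (m - 2)*(m^2 + m) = m*(m - 2)*(m + 1)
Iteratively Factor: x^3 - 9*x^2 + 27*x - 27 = (x - 3)*(x^2 - 6*x + 9) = (x - 3)^2*(x - 3)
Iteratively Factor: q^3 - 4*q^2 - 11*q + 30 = (q + 3)*(q^2 - 7*q + 10) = (q - 2)*(q + 3)*(q - 5)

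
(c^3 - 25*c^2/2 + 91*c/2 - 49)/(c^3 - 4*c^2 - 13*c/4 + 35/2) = 2*(c^2 - 9*c + 14)/(2*c^2 - c - 10)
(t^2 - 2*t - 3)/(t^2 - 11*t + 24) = (t + 1)/(t - 8)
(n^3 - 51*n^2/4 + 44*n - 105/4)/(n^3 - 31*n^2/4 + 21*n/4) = (n - 5)/n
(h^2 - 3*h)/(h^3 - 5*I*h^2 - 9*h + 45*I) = h/(h^2 + h*(3 - 5*I) - 15*I)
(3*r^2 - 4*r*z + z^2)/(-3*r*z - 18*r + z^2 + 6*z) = (-r + z)/(z + 6)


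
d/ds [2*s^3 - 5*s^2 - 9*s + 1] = 6*s^2 - 10*s - 9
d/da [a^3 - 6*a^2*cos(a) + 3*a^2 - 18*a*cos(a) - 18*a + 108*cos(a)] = 6*a^2*sin(a) + 3*a^2 + 18*a*sin(a) - 12*a*cos(a) + 6*a - 108*sin(a) - 18*cos(a) - 18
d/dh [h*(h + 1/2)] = 2*h + 1/2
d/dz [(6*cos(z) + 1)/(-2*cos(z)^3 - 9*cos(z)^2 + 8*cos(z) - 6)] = 8*(-12*cos(z)^3 - 30*cos(z)^2 - 9*cos(z) + 22)*sin(z)/(-18*sin(z)^2 - 13*cos(z) + cos(3*z) + 30)^2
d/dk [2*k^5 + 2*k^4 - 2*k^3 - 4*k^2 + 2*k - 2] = 10*k^4 + 8*k^3 - 6*k^2 - 8*k + 2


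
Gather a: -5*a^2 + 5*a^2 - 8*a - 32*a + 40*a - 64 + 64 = 0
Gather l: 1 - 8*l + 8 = 9 - 8*l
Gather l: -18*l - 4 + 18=14 - 18*l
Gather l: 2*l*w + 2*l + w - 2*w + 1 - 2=l*(2*w + 2) - w - 1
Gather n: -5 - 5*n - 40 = -5*n - 45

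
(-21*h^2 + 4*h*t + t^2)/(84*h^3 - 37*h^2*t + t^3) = 1/(-4*h + t)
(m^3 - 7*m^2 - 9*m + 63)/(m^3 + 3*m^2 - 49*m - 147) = (m - 3)/(m + 7)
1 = 1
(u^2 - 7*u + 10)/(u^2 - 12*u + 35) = (u - 2)/(u - 7)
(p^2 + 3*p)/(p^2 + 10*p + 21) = p/(p + 7)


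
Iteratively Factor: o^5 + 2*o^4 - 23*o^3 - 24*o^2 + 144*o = (o + 4)*(o^4 - 2*o^3 - 15*o^2 + 36*o) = (o - 3)*(o + 4)*(o^3 + o^2 - 12*o) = (o - 3)^2*(o + 4)*(o^2 + 4*o) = o*(o - 3)^2*(o + 4)*(o + 4)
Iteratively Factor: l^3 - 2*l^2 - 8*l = (l)*(l^2 - 2*l - 8) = l*(l - 4)*(l + 2)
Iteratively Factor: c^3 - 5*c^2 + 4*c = (c)*(c^2 - 5*c + 4) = c*(c - 4)*(c - 1)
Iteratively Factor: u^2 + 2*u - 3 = (u + 3)*(u - 1)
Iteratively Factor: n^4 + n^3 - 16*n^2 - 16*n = (n + 4)*(n^3 - 3*n^2 - 4*n) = (n - 4)*(n + 4)*(n^2 + n) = (n - 4)*(n + 1)*(n + 4)*(n)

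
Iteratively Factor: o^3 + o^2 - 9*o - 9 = (o + 1)*(o^2 - 9) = (o + 1)*(o + 3)*(o - 3)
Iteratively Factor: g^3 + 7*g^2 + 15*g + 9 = (g + 1)*(g^2 + 6*g + 9) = (g + 1)*(g + 3)*(g + 3)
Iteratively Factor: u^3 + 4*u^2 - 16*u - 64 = (u + 4)*(u^2 - 16) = (u + 4)^2*(u - 4)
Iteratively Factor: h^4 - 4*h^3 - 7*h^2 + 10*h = (h + 2)*(h^3 - 6*h^2 + 5*h) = (h - 1)*(h + 2)*(h^2 - 5*h) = (h - 5)*(h - 1)*(h + 2)*(h)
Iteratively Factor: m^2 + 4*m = (m + 4)*(m)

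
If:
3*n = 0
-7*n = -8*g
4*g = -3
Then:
No Solution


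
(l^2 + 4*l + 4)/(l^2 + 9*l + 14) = (l + 2)/(l + 7)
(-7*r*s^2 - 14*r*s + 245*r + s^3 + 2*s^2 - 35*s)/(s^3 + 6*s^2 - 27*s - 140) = (-7*r + s)/(s + 4)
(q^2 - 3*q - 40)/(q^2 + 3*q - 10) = (q - 8)/(q - 2)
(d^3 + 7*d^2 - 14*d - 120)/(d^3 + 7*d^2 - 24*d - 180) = (d^2 + d - 20)/(d^2 + d - 30)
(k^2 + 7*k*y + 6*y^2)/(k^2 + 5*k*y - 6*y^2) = (-k - y)/(-k + y)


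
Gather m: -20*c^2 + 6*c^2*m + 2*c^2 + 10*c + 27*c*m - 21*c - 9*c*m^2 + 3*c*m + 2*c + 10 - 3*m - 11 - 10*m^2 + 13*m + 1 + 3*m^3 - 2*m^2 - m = -18*c^2 - 9*c + 3*m^3 + m^2*(-9*c - 12) + m*(6*c^2 + 30*c + 9)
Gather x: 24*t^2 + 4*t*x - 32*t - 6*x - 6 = 24*t^2 - 32*t + x*(4*t - 6) - 6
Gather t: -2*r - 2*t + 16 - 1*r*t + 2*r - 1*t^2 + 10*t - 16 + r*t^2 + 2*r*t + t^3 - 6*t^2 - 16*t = t^3 + t^2*(r - 7) + t*(r - 8)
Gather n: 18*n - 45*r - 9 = 18*n - 45*r - 9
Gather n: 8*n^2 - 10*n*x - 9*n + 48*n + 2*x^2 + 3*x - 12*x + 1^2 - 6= 8*n^2 + n*(39 - 10*x) + 2*x^2 - 9*x - 5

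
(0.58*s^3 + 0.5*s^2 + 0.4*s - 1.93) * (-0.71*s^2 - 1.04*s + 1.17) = -0.4118*s^5 - 0.9582*s^4 - 0.1254*s^3 + 1.5393*s^2 + 2.4752*s - 2.2581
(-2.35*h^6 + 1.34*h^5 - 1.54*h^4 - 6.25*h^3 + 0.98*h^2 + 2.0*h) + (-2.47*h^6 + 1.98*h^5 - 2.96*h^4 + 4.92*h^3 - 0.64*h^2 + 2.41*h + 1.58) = -4.82*h^6 + 3.32*h^5 - 4.5*h^4 - 1.33*h^3 + 0.34*h^2 + 4.41*h + 1.58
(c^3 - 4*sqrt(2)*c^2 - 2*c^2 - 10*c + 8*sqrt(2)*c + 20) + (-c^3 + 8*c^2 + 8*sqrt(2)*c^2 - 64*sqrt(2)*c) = 4*sqrt(2)*c^2 + 6*c^2 - 56*sqrt(2)*c - 10*c + 20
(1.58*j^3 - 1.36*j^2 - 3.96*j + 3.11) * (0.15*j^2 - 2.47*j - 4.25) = 0.237*j^5 - 4.1066*j^4 - 3.9498*j^3 + 16.0277*j^2 + 9.1483*j - 13.2175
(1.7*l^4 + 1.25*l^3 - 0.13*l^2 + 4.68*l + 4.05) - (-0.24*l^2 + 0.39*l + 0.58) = 1.7*l^4 + 1.25*l^3 + 0.11*l^2 + 4.29*l + 3.47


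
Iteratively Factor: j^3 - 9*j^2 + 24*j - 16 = (j - 1)*(j^2 - 8*j + 16) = (j - 4)*(j - 1)*(j - 4)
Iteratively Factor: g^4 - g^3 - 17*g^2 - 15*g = (g + 1)*(g^3 - 2*g^2 - 15*g) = (g + 1)*(g + 3)*(g^2 - 5*g) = g*(g + 1)*(g + 3)*(g - 5)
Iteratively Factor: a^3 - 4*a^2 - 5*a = (a + 1)*(a^2 - 5*a) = a*(a + 1)*(a - 5)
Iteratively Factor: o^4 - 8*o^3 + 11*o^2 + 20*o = (o + 1)*(o^3 - 9*o^2 + 20*o) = (o - 4)*(o + 1)*(o^2 - 5*o) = (o - 5)*(o - 4)*(o + 1)*(o)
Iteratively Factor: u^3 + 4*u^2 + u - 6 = (u + 3)*(u^2 + u - 2) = (u + 2)*(u + 3)*(u - 1)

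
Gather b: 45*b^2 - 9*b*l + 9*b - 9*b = 45*b^2 - 9*b*l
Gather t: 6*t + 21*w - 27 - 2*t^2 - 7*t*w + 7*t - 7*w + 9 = -2*t^2 + t*(13 - 7*w) + 14*w - 18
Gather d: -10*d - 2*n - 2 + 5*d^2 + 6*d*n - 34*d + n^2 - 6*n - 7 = 5*d^2 + d*(6*n - 44) + n^2 - 8*n - 9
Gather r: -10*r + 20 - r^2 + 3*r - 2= -r^2 - 7*r + 18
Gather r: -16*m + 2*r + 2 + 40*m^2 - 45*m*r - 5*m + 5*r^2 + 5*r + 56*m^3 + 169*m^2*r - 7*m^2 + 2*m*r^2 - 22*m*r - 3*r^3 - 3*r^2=56*m^3 + 33*m^2 - 21*m - 3*r^3 + r^2*(2*m + 2) + r*(169*m^2 - 67*m + 7) + 2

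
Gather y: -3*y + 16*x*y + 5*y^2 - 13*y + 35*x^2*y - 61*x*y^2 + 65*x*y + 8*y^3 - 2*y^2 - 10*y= 8*y^3 + y^2*(3 - 61*x) + y*(35*x^2 + 81*x - 26)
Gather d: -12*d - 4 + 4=-12*d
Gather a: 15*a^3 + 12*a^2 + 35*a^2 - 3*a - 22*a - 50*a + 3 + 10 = 15*a^3 + 47*a^2 - 75*a + 13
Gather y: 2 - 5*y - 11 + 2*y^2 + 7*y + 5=2*y^2 + 2*y - 4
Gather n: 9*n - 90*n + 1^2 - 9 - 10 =-81*n - 18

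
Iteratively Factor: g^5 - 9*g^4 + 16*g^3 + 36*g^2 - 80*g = (g - 2)*(g^4 - 7*g^3 + 2*g^2 + 40*g) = (g - 4)*(g - 2)*(g^3 - 3*g^2 - 10*g) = (g - 5)*(g - 4)*(g - 2)*(g^2 + 2*g) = (g - 5)*(g - 4)*(g - 2)*(g + 2)*(g)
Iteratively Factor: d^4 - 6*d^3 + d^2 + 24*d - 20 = (d - 5)*(d^3 - d^2 - 4*d + 4) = (d - 5)*(d - 2)*(d^2 + d - 2) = (d - 5)*(d - 2)*(d - 1)*(d + 2)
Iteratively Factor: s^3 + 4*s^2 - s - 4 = (s + 1)*(s^2 + 3*s - 4) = (s - 1)*(s + 1)*(s + 4)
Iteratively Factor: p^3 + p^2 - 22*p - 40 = (p - 5)*(p^2 + 6*p + 8) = (p - 5)*(p + 2)*(p + 4)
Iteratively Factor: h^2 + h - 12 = (h - 3)*(h + 4)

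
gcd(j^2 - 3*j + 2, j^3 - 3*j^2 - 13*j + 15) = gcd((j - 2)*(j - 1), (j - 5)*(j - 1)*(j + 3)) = j - 1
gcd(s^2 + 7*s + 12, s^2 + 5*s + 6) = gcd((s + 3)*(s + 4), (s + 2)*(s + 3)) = s + 3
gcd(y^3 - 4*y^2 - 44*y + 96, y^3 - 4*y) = y - 2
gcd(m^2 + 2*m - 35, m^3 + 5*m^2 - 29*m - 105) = m^2 + 2*m - 35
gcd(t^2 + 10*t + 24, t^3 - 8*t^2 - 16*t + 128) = t + 4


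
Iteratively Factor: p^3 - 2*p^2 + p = (p)*(p^2 - 2*p + 1) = p*(p - 1)*(p - 1)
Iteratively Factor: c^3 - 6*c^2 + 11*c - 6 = (c - 1)*(c^2 - 5*c + 6) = (c - 3)*(c - 1)*(c - 2)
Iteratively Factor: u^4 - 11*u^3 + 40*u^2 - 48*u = (u - 3)*(u^3 - 8*u^2 + 16*u) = (u - 4)*(u - 3)*(u^2 - 4*u) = (u - 4)^2*(u - 3)*(u)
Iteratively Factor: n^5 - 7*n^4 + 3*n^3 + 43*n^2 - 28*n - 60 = (n - 3)*(n^4 - 4*n^3 - 9*n^2 + 16*n + 20) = (n - 3)*(n - 2)*(n^3 - 2*n^2 - 13*n - 10) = (n - 5)*(n - 3)*(n - 2)*(n^2 + 3*n + 2) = (n - 5)*(n - 3)*(n - 2)*(n + 2)*(n + 1)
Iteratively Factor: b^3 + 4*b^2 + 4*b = (b + 2)*(b^2 + 2*b) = b*(b + 2)*(b + 2)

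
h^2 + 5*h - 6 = (h - 1)*(h + 6)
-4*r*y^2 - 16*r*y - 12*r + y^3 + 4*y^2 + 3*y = (-4*r + y)*(y + 1)*(y + 3)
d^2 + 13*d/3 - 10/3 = (d - 2/3)*(d + 5)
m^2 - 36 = (m - 6)*(m + 6)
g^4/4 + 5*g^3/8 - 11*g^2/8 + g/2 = g*(g/4 + 1)*(g - 1)*(g - 1/2)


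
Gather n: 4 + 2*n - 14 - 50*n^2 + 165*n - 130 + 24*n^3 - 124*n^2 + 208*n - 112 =24*n^3 - 174*n^2 + 375*n - 252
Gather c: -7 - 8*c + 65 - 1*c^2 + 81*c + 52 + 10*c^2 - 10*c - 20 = 9*c^2 + 63*c + 90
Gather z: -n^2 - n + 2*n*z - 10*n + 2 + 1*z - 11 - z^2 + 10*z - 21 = -n^2 - 11*n - z^2 + z*(2*n + 11) - 30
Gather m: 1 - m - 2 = -m - 1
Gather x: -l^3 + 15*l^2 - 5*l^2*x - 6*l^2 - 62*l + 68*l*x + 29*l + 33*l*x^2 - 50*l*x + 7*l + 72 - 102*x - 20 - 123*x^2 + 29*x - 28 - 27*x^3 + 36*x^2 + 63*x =-l^3 + 9*l^2 - 26*l - 27*x^3 + x^2*(33*l - 87) + x*(-5*l^2 + 18*l - 10) + 24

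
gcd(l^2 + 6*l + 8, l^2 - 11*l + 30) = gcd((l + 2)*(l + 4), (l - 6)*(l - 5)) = 1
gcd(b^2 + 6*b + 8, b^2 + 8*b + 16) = b + 4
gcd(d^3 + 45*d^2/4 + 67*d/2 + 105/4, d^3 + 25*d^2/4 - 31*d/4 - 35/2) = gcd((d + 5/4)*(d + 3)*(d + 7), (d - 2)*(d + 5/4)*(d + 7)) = d^2 + 33*d/4 + 35/4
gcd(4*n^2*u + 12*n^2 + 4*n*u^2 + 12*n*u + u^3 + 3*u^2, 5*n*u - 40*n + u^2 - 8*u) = 1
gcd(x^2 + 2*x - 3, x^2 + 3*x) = x + 3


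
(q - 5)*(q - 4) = q^2 - 9*q + 20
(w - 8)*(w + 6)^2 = w^3 + 4*w^2 - 60*w - 288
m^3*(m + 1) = m^4 + m^3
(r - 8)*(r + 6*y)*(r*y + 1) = r^3*y + 6*r^2*y^2 - 8*r^2*y + r^2 - 48*r*y^2 + 6*r*y - 8*r - 48*y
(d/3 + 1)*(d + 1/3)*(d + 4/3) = d^3/3 + 14*d^2/9 + 49*d/27 + 4/9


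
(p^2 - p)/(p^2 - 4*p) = (p - 1)/(p - 4)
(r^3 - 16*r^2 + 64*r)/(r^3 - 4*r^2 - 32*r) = (r - 8)/(r + 4)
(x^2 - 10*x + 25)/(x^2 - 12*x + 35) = (x - 5)/(x - 7)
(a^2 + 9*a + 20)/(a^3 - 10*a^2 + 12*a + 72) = (a^2 + 9*a + 20)/(a^3 - 10*a^2 + 12*a + 72)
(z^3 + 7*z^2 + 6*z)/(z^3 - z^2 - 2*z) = (z + 6)/(z - 2)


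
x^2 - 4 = (x - 2)*(x + 2)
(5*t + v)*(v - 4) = 5*t*v - 20*t + v^2 - 4*v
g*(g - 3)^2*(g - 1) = g^4 - 7*g^3 + 15*g^2 - 9*g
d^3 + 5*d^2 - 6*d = d*(d - 1)*(d + 6)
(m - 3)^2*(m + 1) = m^3 - 5*m^2 + 3*m + 9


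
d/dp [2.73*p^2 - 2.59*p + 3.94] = 5.46*p - 2.59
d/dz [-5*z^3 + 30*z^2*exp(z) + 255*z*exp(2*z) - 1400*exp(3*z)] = 30*z^2*exp(z) - 15*z^2 + 510*z*exp(2*z) + 60*z*exp(z) - 4200*exp(3*z) + 255*exp(2*z)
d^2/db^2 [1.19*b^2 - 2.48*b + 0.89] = 2.38000000000000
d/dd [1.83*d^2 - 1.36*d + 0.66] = 3.66*d - 1.36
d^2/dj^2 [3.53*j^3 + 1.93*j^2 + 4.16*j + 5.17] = 21.18*j + 3.86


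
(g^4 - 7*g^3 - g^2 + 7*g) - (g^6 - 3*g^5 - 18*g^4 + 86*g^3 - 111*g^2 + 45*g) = -g^6 + 3*g^5 + 19*g^4 - 93*g^3 + 110*g^2 - 38*g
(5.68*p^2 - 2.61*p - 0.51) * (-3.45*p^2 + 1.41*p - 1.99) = -19.596*p^4 + 17.0133*p^3 - 13.2238*p^2 + 4.4748*p + 1.0149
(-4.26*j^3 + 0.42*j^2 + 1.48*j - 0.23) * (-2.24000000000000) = 9.5424*j^3 - 0.9408*j^2 - 3.3152*j + 0.5152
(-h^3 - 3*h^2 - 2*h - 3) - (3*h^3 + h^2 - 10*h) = -4*h^3 - 4*h^2 + 8*h - 3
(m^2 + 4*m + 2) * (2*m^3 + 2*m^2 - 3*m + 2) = 2*m^5 + 10*m^4 + 9*m^3 - 6*m^2 + 2*m + 4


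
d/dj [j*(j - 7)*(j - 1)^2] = 4*j^3 - 27*j^2 + 30*j - 7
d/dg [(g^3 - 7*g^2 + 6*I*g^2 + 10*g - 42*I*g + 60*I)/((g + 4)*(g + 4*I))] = (g^4 + g^3*(8 + 8*I) + g^2*(-62 + 86*I) + g*(-192 - 344*I) + 912 - 80*I)/(g^4 + g^3*(8 + 8*I) + 64*I*g^2 + g*(-128 + 128*I) - 256)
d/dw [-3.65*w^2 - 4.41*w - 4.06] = -7.3*w - 4.41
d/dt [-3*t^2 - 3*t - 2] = -6*t - 3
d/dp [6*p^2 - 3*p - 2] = 12*p - 3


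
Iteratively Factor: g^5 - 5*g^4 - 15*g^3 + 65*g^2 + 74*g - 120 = (g + 2)*(g^4 - 7*g^3 - g^2 + 67*g - 60) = (g - 1)*(g + 2)*(g^3 - 6*g^2 - 7*g + 60) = (g - 4)*(g - 1)*(g + 2)*(g^2 - 2*g - 15) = (g - 5)*(g - 4)*(g - 1)*(g + 2)*(g + 3)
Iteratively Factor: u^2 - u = (u)*(u - 1)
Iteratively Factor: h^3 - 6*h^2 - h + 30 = (h + 2)*(h^2 - 8*h + 15) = (h - 5)*(h + 2)*(h - 3)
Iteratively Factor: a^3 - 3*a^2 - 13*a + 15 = (a - 5)*(a^2 + 2*a - 3) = (a - 5)*(a + 3)*(a - 1)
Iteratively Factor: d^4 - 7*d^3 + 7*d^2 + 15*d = (d - 5)*(d^3 - 2*d^2 - 3*d) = (d - 5)*(d + 1)*(d^2 - 3*d) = d*(d - 5)*(d + 1)*(d - 3)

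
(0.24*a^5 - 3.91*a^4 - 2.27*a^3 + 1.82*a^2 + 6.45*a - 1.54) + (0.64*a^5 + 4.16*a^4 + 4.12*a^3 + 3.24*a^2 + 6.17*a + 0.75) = 0.88*a^5 + 0.25*a^4 + 1.85*a^3 + 5.06*a^2 + 12.62*a - 0.79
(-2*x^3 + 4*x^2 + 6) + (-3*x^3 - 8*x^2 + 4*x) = -5*x^3 - 4*x^2 + 4*x + 6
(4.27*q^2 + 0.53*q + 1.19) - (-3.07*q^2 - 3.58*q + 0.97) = 7.34*q^2 + 4.11*q + 0.22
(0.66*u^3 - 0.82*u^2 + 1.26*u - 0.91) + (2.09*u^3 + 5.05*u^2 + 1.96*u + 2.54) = 2.75*u^3 + 4.23*u^2 + 3.22*u + 1.63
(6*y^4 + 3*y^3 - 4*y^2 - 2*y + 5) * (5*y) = 30*y^5 + 15*y^4 - 20*y^3 - 10*y^2 + 25*y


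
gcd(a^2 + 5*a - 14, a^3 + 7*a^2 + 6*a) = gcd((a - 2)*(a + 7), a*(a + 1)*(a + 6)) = 1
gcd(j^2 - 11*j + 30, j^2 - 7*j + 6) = j - 6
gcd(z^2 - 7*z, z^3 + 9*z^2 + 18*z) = z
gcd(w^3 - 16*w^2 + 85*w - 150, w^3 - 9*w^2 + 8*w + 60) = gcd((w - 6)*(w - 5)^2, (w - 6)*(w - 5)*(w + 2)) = w^2 - 11*w + 30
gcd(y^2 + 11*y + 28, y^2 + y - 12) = y + 4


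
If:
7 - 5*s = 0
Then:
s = 7/5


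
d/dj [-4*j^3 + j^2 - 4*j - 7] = -12*j^2 + 2*j - 4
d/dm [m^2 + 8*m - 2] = 2*m + 8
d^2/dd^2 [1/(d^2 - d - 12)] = 2*(d^2 - d - (2*d - 1)^2 - 12)/(-d^2 + d + 12)^3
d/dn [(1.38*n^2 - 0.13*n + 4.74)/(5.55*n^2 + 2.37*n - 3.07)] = (3.9921*n^2 - 61.0872*n - 10.8347)/(30.8025*n^4 + 26.307*n^3 - 28.4601*n^2 - 14.5518*n + 9.4249)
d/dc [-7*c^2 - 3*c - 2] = -14*c - 3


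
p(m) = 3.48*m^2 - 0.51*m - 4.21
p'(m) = 6.96*m - 0.51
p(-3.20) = 33.06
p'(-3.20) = -22.78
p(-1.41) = 3.43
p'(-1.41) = -10.32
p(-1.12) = 0.73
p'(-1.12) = -8.31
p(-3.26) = 34.44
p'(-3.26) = -23.20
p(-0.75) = -1.87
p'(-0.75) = -5.73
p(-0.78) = -1.69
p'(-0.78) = -5.94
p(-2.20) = 13.76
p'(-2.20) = -15.82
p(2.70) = 19.78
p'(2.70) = 18.28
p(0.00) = -4.21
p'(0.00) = -0.51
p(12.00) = 490.79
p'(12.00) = 83.01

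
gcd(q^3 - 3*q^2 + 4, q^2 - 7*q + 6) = 1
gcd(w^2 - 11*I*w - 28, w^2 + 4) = 1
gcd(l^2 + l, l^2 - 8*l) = l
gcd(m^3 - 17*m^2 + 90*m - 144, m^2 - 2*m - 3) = m - 3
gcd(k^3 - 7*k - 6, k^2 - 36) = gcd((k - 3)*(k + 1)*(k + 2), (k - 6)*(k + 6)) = 1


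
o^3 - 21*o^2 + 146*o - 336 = (o - 8)*(o - 7)*(o - 6)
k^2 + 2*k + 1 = (k + 1)^2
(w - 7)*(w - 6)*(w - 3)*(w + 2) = w^4 - 14*w^3 + 49*w^2 + 36*w - 252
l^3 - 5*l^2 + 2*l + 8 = (l - 4)*(l - 2)*(l + 1)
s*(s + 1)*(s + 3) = s^3 + 4*s^2 + 3*s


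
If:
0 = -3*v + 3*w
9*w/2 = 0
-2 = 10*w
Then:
No Solution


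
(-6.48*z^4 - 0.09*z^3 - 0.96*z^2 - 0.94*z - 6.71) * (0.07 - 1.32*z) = 8.5536*z^5 - 0.3348*z^4 + 1.2609*z^3 + 1.1736*z^2 + 8.7914*z - 0.4697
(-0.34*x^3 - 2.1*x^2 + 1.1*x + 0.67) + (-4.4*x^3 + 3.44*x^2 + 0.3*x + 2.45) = -4.74*x^3 + 1.34*x^2 + 1.4*x + 3.12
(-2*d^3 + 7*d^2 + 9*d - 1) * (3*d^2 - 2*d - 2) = -6*d^5 + 25*d^4 + 17*d^3 - 35*d^2 - 16*d + 2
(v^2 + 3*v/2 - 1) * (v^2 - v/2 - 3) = v^4 + v^3 - 19*v^2/4 - 4*v + 3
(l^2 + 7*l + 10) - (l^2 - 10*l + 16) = 17*l - 6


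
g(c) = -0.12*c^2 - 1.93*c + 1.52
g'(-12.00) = 0.95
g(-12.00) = 7.40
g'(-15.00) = 1.67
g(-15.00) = 3.47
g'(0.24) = -1.99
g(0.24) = 1.05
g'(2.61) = -2.56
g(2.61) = -4.33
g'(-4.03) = -0.96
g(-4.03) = 7.35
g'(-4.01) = -0.97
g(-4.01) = 7.33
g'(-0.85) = -1.73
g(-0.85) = 3.07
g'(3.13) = -2.68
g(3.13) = -5.70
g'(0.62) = -2.08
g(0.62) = 0.28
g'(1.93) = -2.39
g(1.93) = -2.65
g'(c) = -0.24*c - 1.93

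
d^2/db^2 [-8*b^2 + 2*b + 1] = -16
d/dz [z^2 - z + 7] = 2*z - 1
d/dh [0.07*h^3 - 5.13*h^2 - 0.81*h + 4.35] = 0.21*h^2 - 10.26*h - 0.81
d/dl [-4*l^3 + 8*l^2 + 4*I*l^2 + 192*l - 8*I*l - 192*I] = -12*l^2 + 8*l*(2 + I) + 192 - 8*I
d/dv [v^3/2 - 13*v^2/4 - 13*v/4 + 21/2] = 3*v^2/2 - 13*v/2 - 13/4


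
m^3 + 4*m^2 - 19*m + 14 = (m - 2)*(m - 1)*(m + 7)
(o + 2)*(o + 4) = o^2 + 6*o + 8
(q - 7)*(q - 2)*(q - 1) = q^3 - 10*q^2 + 23*q - 14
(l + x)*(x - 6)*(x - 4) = l*x^2 - 10*l*x + 24*l + x^3 - 10*x^2 + 24*x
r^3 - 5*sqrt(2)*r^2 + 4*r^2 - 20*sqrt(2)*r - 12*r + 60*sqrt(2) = (r - 2)*(r + 6)*(r - 5*sqrt(2))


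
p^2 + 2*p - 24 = (p - 4)*(p + 6)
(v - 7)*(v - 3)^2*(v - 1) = v^4 - 14*v^3 + 64*v^2 - 114*v + 63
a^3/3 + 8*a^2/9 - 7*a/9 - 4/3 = (a/3 + 1/3)*(a - 4/3)*(a + 3)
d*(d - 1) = d^2 - d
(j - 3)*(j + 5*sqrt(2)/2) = j^2 - 3*j + 5*sqrt(2)*j/2 - 15*sqrt(2)/2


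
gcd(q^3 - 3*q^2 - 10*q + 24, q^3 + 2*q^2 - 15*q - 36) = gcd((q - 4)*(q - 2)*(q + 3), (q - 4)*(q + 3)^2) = q^2 - q - 12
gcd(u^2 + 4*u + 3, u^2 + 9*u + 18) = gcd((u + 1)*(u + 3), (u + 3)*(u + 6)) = u + 3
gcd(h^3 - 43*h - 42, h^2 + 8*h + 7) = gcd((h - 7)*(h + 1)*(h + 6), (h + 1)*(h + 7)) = h + 1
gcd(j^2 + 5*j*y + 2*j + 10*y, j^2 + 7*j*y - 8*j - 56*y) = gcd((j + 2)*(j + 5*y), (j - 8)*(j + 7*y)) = 1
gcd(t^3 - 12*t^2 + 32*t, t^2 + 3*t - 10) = 1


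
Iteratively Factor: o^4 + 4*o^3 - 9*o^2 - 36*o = (o + 3)*(o^3 + o^2 - 12*o) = (o - 3)*(o + 3)*(o^2 + 4*o) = o*(o - 3)*(o + 3)*(o + 4)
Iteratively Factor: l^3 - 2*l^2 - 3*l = (l - 3)*(l^2 + l) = (l - 3)*(l + 1)*(l)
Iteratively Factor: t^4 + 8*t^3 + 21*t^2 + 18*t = (t)*(t^3 + 8*t^2 + 21*t + 18) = t*(t + 3)*(t^2 + 5*t + 6) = t*(t + 2)*(t + 3)*(t + 3)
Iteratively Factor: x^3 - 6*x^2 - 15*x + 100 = (x + 4)*(x^2 - 10*x + 25) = (x - 5)*(x + 4)*(x - 5)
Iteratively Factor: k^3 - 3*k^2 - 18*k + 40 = (k + 4)*(k^2 - 7*k + 10) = (k - 2)*(k + 4)*(k - 5)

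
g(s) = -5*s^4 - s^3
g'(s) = -20*s^3 - 3*s^2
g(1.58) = -35.10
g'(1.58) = -86.38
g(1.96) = -81.32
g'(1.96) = -162.12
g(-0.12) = 0.00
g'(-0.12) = -0.01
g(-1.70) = -36.85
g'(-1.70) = 89.59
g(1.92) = -75.03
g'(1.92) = -152.62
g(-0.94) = -3.07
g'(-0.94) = 13.96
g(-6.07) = -6564.08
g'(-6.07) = 4362.44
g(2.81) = -333.93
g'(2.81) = -467.45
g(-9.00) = -32076.00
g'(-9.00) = 14337.00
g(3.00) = -432.00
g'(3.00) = -567.00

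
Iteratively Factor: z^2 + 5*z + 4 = (z + 4)*(z + 1)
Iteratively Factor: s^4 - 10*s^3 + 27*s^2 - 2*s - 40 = (s - 2)*(s^3 - 8*s^2 + 11*s + 20) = (s - 4)*(s - 2)*(s^2 - 4*s - 5) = (s - 4)*(s - 2)*(s + 1)*(s - 5)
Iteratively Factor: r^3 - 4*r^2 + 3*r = (r - 1)*(r^2 - 3*r) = r*(r - 1)*(r - 3)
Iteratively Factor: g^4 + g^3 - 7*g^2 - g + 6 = (g - 1)*(g^3 + 2*g^2 - 5*g - 6) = (g - 1)*(g + 3)*(g^2 - g - 2) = (g - 1)*(g + 1)*(g + 3)*(g - 2)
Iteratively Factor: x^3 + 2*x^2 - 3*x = (x - 1)*(x^2 + 3*x) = (x - 1)*(x + 3)*(x)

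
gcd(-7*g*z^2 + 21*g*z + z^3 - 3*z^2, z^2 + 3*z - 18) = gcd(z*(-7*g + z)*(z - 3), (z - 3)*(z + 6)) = z - 3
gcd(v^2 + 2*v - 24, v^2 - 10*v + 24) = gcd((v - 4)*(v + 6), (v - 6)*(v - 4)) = v - 4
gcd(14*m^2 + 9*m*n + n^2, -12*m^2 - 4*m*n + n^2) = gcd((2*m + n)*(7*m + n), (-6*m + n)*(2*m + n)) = 2*m + n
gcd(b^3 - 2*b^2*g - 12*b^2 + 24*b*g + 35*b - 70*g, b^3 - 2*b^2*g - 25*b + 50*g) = b^2 - 2*b*g - 5*b + 10*g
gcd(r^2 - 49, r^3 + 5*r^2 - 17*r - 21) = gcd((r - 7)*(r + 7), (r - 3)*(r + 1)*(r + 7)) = r + 7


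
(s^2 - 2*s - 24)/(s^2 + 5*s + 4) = (s - 6)/(s + 1)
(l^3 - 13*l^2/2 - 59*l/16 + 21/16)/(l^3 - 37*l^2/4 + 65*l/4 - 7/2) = (l + 3/4)/(l - 2)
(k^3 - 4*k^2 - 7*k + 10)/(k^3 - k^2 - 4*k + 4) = (k - 5)/(k - 2)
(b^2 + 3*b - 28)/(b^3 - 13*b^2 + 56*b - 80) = (b + 7)/(b^2 - 9*b + 20)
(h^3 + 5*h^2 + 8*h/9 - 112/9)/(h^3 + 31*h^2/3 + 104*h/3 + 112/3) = (h - 4/3)/(h + 4)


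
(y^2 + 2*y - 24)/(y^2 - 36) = (y - 4)/(y - 6)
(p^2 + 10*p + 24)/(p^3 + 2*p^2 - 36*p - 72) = (p + 4)/(p^2 - 4*p - 12)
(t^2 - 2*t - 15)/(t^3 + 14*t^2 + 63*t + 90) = (t - 5)/(t^2 + 11*t + 30)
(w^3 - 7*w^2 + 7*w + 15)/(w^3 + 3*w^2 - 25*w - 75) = (w^2 - 2*w - 3)/(w^2 + 8*w + 15)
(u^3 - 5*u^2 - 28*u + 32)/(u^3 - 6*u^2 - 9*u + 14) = (u^2 - 4*u - 32)/(u^2 - 5*u - 14)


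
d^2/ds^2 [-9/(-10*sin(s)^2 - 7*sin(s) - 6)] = 9*(-400*sin(s)^4 - 210*sin(s)^3 + 791*sin(s)^2 + 462*sin(s) - 22)/(10*sin(s)^2 + 7*sin(s) + 6)^3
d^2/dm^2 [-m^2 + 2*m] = -2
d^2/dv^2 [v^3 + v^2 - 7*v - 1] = 6*v + 2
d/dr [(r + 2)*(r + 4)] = 2*r + 6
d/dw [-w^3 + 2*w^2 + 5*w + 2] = -3*w^2 + 4*w + 5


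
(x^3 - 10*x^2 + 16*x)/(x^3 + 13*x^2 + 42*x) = (x^2 - 10*x + 16)/(x^2 + 13*x + 42)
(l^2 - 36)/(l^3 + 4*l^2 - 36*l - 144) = 1/(l + 4)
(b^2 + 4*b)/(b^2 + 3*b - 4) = b/(b - 1)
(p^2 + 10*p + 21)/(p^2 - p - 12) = (p + 7)/(p - 4)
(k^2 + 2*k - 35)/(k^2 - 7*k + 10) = (k + 7)/(k - 2)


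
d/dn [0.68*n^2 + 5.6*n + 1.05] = 1.36*n + 5.6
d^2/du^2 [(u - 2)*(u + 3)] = 2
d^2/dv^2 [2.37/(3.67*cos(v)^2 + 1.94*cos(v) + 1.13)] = (-127.685172*(1 - cos(v)^2)^2 - 50.621778*cos(v)^3 - 33.44781*cos(v)^2 + 106.43907*cos(v) + 125.867382)/(3.67*cos(v)^2 + 1.94*cos(v) + 1.13)^3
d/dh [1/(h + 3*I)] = -1/(h + 3*I)^2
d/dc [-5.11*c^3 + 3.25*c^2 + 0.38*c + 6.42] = -15.33*c^2 + 6.5*c + 0.38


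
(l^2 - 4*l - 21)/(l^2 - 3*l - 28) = (l + 3)/(l + 4)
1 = 1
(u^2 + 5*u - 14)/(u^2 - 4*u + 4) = (u + 7)/(u - 2)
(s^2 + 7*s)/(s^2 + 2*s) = (s + 7)/(s + 2)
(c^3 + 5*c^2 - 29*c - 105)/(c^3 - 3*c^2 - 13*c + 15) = (c + 7)/(c - 1)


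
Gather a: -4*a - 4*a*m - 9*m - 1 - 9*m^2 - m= a*(-4*m - 4) - 9*m^2 - 10*m - 1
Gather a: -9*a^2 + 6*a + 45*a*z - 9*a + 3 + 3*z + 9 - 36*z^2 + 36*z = -9*a^2 + a*(45*z - 3) - 36*z^2 + 39*z + 12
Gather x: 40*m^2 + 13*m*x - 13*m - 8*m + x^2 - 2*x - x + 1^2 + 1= 40*m^2 - 21*m + x^2 + x*(13*m - 3) + 2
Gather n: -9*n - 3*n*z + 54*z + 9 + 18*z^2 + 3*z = n*(-3*z - 9) + 18*z^2 + 57*z + 9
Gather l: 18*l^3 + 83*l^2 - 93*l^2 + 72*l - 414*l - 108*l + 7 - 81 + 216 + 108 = 18*l^3 - 10*l^2 - 450*l + 250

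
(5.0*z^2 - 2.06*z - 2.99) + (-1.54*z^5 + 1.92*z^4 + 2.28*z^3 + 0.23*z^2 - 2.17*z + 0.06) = -1.54*z^5 + 1.92*z^4 + 2.28*z^3 + 5.23*z^2 - 4.23*z - 2.93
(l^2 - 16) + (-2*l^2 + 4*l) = -l^2 + 4*l - 16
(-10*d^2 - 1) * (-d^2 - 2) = 10*d^4 + 21*d^2 + 2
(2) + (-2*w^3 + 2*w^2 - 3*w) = -2*w^3 + 2*w^2 - 3*w + 2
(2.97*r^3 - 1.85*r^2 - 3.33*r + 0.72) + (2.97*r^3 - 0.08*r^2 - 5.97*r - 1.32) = 5.94*r^3 - 1.93*r^2 - 9.3*r - 0.6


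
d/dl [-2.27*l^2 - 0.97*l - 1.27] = -4.54*l - 0.97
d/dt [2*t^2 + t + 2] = 4*t + 1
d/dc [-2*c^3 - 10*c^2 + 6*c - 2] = -6*c^2 - 20*c + 6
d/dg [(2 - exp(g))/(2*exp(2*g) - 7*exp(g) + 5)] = ((exp(g) - 2)*(4*exp(g) - 7) - 2*exp(2*g) + 7*exp(g) - 5)*exp(g)/(2*exp(2*g) - 7*exp(g) + 5)^2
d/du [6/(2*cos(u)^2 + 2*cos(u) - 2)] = 3*(2*cos(u) + 1)*sin(u)/(-sin(u)^2 + cos(u))^2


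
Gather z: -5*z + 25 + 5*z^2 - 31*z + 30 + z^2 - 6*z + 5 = 6*z^2 - 42*z + 60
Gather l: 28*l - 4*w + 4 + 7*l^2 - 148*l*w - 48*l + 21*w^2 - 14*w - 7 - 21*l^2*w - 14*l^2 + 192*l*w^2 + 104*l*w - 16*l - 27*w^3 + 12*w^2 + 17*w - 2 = l^2*(-21*w - 7) + l*(192*w^2 - 44*w - 36) - 27*w^3 + 33*w^2 - w - 5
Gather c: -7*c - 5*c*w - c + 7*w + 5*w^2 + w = c*(-5*w - 8) + 5*w^2 + 8*w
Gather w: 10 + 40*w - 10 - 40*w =0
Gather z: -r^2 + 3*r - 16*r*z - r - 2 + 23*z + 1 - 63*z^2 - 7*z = -r^2 + 2*r - 63*z^2 + z*(16 - 16*r) - 1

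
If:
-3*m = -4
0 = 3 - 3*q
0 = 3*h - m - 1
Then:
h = 7/9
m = 4/3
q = 1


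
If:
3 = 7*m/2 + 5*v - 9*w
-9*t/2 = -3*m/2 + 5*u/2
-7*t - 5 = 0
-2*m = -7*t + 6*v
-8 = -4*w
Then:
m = 151/11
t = -5/7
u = 3666/385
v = -119/22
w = 2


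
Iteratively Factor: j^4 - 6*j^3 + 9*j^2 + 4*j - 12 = (j + 1)*(j^3 - 7*j^2 + 16*j - 12) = (j - 2)*(j + 1)*(j^2 - 5*j + 6) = (j - 3)*(j - 2)*(j + 1)*(j - 2)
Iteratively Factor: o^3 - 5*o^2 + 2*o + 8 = (o + 1)*(o^2 - 6*o + 8) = (o - 2)*(o + 1)*(o - 4)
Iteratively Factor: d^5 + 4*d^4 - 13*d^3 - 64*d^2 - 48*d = (d + 3)*(d^4 + d^3 - 16*d^2 - 16*d) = (d + 1)*(d + 3)*(d^3 - 16*d) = (d - 4)*(d + 1)*(d + 3)*(d^2 + 4*d) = d*(d - 4)*(d + 1)*(d + 3)*(d + 4)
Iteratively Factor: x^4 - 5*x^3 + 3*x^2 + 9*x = (x - 3)*(x^3 - 2*x^2 - 3*x) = x*(x - 3)*(x^2 - 2*x - 3) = x*(x - 3)^2*(x + 1)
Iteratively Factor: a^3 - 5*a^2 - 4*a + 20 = (a - 5)*(a^2 - 4) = (a - 5)*(a + 2)*(a - 2)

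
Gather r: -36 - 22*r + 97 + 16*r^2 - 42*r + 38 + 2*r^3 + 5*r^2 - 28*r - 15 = 2*r^3 + 21*r^2 - 92*r + 84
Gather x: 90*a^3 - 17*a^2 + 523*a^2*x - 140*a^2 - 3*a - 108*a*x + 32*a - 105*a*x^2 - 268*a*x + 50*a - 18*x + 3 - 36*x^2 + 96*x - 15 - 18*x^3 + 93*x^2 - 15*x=90*a^3 - 157*a^2 + 79*a - 18*x^3 + x^2*(57 - 105*a) + x*(523*a^2 - 376*a + 63) - 12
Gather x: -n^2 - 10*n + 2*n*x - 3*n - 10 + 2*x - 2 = -n^2 - 13*n + x*(2*n + 2) - 12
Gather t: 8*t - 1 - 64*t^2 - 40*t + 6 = -64*t^2 - 32*t + 5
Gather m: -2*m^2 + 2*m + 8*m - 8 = -2*m^2 + 10*m - 8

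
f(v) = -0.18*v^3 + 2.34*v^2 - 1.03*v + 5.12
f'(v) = -0.54*v^2 + 4.68*v - 1.03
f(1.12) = 6.65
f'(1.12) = 3.53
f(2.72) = 16.01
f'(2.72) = 7.70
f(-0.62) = 6.70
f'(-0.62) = -4.14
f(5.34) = 38.94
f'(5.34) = 8.56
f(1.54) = 8.43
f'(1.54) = 4.90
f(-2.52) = 25.46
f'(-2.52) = -16.25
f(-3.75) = 51.38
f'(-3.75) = -26.17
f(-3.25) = 39.36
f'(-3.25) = -21.94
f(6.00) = 44.30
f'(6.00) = 7.61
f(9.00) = 54.17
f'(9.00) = -2.65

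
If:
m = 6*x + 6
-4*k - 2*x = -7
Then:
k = 7/4 - x/2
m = 6*x + 6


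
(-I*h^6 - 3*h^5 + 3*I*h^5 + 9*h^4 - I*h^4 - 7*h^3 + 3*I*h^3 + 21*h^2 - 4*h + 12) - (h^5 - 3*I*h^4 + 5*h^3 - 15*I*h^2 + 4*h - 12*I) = -I*h^6 - 4*h^5 + 3*I*h^5 + 9*h^4 + 2*I*h^4 - 12*h^3 + 3*I*h^3 + 21*h^2 + 15*I*h^2 - 8*h + 12 + 12*I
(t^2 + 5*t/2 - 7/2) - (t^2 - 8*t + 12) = 21*t/2 - 31/2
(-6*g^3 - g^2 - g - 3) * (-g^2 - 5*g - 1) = 6*g^5 + 31*g^4 + 12*g^3 + 9*g^2 + 16*g + 3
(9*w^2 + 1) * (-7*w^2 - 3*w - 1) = -63*w^4 - 27*w^3 - 16*w^2 - 3*w - 1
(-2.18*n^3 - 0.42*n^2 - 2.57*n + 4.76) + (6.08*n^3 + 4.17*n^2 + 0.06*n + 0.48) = 3.9*n^3 + 3.75*n^2 - 2.51*n + 5.24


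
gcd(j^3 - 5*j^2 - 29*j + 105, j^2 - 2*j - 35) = j^2 - 2*j - 35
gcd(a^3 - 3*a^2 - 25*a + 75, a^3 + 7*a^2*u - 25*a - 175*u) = a^2 - 25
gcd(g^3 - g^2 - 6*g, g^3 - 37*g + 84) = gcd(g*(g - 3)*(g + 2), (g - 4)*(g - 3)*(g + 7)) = g - 3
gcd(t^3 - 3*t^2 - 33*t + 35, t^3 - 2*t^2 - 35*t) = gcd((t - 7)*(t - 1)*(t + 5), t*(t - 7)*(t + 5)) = t^2 - 2*t - 35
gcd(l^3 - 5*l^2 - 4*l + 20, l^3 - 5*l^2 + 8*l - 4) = l - 2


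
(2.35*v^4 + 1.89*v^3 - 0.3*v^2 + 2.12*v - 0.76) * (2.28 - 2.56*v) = -6.016*v^5 + 0.5196*v^4 + 5.0772*v^3 - 6.1112*v^2 + 6.7792*v - 1.7328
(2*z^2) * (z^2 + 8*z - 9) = 2*z^4 + 16*z^3 - 18*z^2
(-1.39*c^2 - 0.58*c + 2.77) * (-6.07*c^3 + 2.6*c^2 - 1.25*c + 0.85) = 8.4373*c^5 - 0.0933999999999999*c^4 - 16.5844*c^3 + 6.7455*c^2 - 3.9555*c + 2.3545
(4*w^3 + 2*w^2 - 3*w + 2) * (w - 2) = 4*w^4 - 6*w^3 - 7*w^2 + 8*w - 4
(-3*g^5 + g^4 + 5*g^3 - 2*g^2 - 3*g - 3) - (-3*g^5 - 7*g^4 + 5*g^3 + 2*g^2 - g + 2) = 8*g^4 - 4*g^2 - 2*g - 5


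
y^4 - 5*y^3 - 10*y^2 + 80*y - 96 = (y - 4)*(y - 3)*(y - 2)*(y + 4)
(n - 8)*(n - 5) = n^2 - 13*n + 40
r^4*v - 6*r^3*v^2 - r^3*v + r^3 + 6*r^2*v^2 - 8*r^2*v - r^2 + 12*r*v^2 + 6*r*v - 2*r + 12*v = (r - 2)*(r + 1)*(r - 6*v)*(r*v + 1)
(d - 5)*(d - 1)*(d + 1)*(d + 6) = d^4 + d^3 - 31*d^2 - d + 30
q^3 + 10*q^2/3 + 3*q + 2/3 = (q + 1/3)*(q + 1)*(q + 2)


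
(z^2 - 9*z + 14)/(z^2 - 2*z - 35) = (z - 2)/(z + 5)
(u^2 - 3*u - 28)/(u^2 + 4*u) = (u - 7)/u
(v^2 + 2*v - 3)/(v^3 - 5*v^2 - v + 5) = (v + 3)/(v^2 - 4*v - 5)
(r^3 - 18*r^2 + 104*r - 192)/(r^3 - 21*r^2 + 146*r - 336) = (r - 4)/(r - 7)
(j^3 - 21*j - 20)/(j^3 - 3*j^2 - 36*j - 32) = (j - 5)/(j - 8)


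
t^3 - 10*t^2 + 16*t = t*(t - 8)*(t - 2)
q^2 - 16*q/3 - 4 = (q - 6)*(q + 2/3)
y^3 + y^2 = y^2*(y + 1)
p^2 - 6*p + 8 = (p - 4)*(p - 2)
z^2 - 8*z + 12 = (z - 6)*(z - 2)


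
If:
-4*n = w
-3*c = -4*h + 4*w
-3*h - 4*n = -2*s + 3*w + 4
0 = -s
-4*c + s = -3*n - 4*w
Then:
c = -208/437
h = -412/437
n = 64/437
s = 0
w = -256/437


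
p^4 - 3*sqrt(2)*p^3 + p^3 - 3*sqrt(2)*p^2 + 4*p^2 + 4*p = p*(p + 1)*(p - 2*sqrt(2))*(p - sqrt(2))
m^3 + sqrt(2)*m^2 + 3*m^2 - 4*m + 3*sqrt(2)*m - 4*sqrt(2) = (m - 1)*(m + 4)*(m + sqrt(2))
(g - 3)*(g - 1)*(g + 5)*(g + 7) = g^4 + 8*g^3 - 10*g^2 - 104*g + 105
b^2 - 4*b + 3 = (b - 3)*(b - 1)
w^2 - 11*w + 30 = (w - 6)*(w - 5)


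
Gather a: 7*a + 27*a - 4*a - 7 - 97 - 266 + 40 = 30*a - 330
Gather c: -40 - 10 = -50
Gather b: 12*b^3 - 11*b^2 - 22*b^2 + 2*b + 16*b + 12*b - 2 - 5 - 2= 12*b^3 - 33*b^2 + 30*b - 9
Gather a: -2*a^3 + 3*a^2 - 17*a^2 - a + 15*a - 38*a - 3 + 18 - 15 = -2*a^3 - 14*a^2 - 24*a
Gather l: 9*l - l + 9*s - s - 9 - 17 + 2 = 8*l + 8*s - 24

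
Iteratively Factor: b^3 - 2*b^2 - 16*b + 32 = (b - 2)*(b^2 - 16) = (b - 2)*(b + 4)*(b - 4)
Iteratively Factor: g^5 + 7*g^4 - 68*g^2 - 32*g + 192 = (g + 4)*(g^4 + 3*g^3 - 12*g^2 - 20*g + 48) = (g - 2)*(g + 4)*(g^3 + 5*g^2 - 2*g - 24) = (g - 2)*(g + 3)*(g + 4)*(g^2 + 2*g - 8) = (g - 2)^2*(g + 3)*(g + 4)*(g + 4)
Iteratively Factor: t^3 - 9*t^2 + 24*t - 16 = (t - 4)*(t^2 - 5*t + 4) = (t - 4)*(t - 1)*(t - 4)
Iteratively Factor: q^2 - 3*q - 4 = (q - 4)*(q + 1)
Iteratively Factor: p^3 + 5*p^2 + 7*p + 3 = (p + 1)*(p^2 + 4*p + 3) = (p + 1)*(p + 3)*(p + 1)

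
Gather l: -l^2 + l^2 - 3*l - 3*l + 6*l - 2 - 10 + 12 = 0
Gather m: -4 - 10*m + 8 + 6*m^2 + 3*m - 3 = 6*m^2 - 7*m + 1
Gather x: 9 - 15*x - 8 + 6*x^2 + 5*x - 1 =6*x^2 - 10*x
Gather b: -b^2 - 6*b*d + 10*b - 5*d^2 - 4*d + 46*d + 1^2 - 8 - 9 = -b^2 + b*(10 - 6*d) - 5*d^2 + 42*d - 16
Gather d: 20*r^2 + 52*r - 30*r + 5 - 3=20*r^2 + 22*r + 2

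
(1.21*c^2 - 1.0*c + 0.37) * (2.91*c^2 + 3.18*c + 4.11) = 3.5211*c^4 + 0.9378*c^3 + 2.8698*c^2 - 2.9334*c + 1.5207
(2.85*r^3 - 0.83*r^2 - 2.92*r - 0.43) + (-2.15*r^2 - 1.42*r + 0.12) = 2.85*r^3 - 2.98*r^2 - 4.34*r - 0.31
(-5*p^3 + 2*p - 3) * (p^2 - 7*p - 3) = -5*p^5 + 35*p^4 + 17*p^3 - 17*p^2 + 15*p + 9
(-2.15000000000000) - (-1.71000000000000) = -0.440000000000000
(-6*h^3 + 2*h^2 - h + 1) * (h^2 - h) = -6*h^5 + 8*h^4 - 3*h^3 + 2*h^2 - h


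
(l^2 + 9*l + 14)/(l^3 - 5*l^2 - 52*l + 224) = (l + 2)/(l^2 - 12*l + 32)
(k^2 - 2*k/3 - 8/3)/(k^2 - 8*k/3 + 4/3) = (3*k + 4)/(3*k - 2)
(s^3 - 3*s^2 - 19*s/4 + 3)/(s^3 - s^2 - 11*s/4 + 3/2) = (s - 4)/(s - 2)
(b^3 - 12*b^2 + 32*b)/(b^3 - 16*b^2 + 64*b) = (b - 4)/(b - 8)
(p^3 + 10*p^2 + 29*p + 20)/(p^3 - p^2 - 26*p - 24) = (p + 5)/(p - 6)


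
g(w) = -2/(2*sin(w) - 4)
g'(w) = 4*cos(w)/(2*sin(w) - 4)^2 = cos(w)/(sin(w) - 2)^2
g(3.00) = 0.54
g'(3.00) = -0.29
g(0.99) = 0.86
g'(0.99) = 0.40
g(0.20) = 0.56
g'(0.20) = 0.30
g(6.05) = 0.45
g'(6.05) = 0.20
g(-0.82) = 0.37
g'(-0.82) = 0.09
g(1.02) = 0.87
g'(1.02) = 0.40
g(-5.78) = 0.66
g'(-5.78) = 0.38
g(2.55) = 0.69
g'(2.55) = -0.40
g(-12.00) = 0.68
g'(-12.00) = 0.39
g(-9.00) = 0.41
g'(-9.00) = -0.16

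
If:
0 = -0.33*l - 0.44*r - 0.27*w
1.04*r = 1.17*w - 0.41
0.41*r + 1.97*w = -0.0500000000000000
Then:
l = 0.42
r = -0.34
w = 0.05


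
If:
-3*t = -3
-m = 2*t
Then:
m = -2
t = 1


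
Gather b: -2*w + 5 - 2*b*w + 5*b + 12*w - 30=b*(5 - 2*w) + 10*w - 25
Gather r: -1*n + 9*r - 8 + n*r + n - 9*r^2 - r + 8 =-9*r^2 + r*(n + 8)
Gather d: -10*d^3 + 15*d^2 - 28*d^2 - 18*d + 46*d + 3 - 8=-10*d^3 - 13*d^2 + 28*d - 5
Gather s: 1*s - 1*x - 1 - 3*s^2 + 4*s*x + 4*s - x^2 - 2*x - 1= -3*s^2 + s*(4*x + 5) - x^2 - 3*x - 2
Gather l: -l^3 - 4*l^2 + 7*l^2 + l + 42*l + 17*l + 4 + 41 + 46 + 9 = -l^3 + 3*l^2 + 60*l + 100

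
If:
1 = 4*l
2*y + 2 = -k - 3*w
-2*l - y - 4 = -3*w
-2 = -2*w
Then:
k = -2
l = 1/4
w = 1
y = -3/2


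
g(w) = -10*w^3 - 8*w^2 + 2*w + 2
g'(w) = -30*w^2 - 16*w + 2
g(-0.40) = 0.56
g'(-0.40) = 3.60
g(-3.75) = 409.34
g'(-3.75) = -359.88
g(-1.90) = 37.91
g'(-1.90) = -75.90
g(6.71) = -3365.89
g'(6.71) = -1456.08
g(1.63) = -59.30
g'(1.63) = -103.79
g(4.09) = -807.82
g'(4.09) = -565.28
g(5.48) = -1872.95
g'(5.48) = -986.59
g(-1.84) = 33.53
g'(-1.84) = -70.13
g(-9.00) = 6626.00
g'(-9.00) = -2284.00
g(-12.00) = 16106.00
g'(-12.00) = -4126.00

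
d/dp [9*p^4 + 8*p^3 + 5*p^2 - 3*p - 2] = 36*p^3 + 24*p^2 + 10*p - 3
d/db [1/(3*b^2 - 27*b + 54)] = (9 - 2*b)/(3*(b^2 - 9*b + 18)^2)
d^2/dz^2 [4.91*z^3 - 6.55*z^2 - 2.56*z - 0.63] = 29.46*z - 13.1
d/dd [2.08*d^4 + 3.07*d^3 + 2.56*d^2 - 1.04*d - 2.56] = 8.32*d^3 + 9.21*d^2 + 5.12*d - 1.04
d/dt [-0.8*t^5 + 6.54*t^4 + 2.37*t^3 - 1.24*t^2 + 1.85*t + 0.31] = -4.0*t^4 + 26.16*t^3 + 7.11*t^2 - 2.48*t + 1.85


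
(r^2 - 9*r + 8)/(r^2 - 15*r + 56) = (r - 1)/(r - 7)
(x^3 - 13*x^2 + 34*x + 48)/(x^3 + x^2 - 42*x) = (x^2 - 7*x - 8)/(x*(x + 7))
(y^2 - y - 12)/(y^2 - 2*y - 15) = (y - 4)/(y - 5)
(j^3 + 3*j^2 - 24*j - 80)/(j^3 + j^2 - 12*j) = (j^2 - j - 20)/(j*(j - 3))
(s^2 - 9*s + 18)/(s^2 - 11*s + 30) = (s - 3)/(s - 5)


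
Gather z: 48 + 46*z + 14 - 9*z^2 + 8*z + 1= -9*z^2 + 54*z + 63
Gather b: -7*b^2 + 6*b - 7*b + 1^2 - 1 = -7*b^2 - b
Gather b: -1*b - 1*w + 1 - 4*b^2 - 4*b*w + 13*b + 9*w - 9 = -4*b^2 + b*(12 - 4*w) + 8*w - 8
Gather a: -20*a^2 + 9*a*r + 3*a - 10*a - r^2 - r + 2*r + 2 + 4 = -20*a^2 + a*(9*r - 7) - r^2 + r + 6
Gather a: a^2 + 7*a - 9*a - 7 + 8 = a^2 - 2*a + 1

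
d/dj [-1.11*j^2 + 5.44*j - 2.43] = 5.44 - 2.22*j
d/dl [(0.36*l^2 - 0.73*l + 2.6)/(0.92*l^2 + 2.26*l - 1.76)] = (1.4852*l^2 - 6.0512*l - 4.5912)/(0.8464*l^4 + 4.1584*l^3 + 1.8692*l^2 - 7.9552*l + 3.0976)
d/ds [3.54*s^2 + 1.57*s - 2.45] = 7.08*s + 1.57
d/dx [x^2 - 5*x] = 2*x - 5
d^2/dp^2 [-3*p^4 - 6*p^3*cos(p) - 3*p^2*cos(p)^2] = 6*p^3*cos(p) + 36*p^2*sin(p) + 6*p^2*cos(2*p) - 36*p^2 + 12*p*sin(2*p) - 36*p*cos(p) - 3*cos(2*p) - 3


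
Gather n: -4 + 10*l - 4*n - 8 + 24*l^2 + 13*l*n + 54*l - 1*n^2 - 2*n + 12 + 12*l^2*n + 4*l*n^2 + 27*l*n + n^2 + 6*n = 24*l^2 + 4*l*n^2 + 64*l + n*(12*l^2 + 40*l)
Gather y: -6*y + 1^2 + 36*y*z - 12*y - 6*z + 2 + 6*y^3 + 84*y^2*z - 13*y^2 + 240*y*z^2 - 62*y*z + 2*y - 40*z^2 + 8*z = 6*y^3 + y^2*(84*z - 13) + y*(240*z^2 - 26*z - 16) - 40*z^2 + 2*z + 3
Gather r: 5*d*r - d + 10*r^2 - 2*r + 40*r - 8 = -d + 10*r^2 + r*(5*d + 38) - 8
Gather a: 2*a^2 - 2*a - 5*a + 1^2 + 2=2*a^2 - 7*a + 3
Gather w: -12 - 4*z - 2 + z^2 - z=z^2 - 5*z - 14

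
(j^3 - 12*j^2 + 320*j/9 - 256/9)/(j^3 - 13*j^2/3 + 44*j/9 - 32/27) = 3*(j - 8)/(3*j - 1)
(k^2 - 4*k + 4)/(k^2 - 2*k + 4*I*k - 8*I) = (k - 2)/(k + 4*I)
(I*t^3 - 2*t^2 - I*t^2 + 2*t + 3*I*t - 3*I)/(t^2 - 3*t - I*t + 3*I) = (I*t^2 - t*(3 + I) + 3)/(t - 3)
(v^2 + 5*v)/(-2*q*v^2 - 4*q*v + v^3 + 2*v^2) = (-v - 5)/(2*q*v + 4*q - v^2 - 2*v)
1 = 1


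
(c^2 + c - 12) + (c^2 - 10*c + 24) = 2*c^2 - 9*c + 12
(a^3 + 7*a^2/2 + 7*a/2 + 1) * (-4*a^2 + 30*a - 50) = -4*a^5 + 16*a^4 + 41*a^3 - 74*a^2 - 145*a - 50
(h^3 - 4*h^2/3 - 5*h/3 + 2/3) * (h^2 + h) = h^5 - h^4/3 - 3*h^3 - h^2 + 2*h/3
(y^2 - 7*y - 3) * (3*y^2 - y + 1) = 3*y^4 - 22*y^3 - y^2 - 4*y - 3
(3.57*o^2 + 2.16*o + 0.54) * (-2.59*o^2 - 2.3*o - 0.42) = -9.2463*o^4 - 13.8054*o^3 - 7.866*o^2 - 2.1492*o - 0.2268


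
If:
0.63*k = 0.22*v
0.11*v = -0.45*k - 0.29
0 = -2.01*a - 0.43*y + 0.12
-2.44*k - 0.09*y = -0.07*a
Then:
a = -1.83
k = -0.38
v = -1.09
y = 8.85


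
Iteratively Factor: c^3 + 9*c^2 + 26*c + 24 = (c + 2)*(c^2 + 7*c + 12) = (c + 2)*(c + 3)*(c + 4)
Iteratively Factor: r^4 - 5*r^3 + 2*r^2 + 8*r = (r - 2)*(r^3 - 3*r^2 - 4*r) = (r - 4)*(r - 2)*(r^2 + r) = (r - 4)*(r - 2)*(r + 1)*(r)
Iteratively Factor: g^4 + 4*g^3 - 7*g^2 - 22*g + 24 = (g - 1)*(g^3 + 5*g^2 - 2*g - 24) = (g - 2)*(g - 1)*(g^2 + 7*g + 12) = (g - 2)*(g - 1)*(g + 4)*(g + 3)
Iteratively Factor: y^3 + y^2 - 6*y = (y)*(y^2 + y - 6) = y*(y - 2)*(y + 3)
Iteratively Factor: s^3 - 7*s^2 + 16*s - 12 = (s - 2)*(s^2 - 5*s + 6) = (s - 2)^2*(s - 3)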